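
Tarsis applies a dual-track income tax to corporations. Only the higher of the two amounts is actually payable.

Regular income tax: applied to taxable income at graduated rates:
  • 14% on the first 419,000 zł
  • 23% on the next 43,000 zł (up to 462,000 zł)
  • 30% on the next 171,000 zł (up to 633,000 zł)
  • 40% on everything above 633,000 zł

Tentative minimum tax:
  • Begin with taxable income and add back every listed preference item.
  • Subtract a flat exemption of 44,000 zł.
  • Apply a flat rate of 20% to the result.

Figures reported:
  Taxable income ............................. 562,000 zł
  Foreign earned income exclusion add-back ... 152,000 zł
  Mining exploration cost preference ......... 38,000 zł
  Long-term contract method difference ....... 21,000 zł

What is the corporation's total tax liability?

145,800 zł

Regular income tax:
  419,000 zł × 14% = 58,660 zł
  43,000 zł × 23% = 9,890 zł
  100,000 zł × 30% = 30,000 zł
  → 98,550 zł

Tentative minimum tax:
  Adjusted income: 562,000 zł + 152,000 zł + 38,000 zł + 21,000 zł = 773,000 zł
  Less exemption 44,000 zł → base 729,000 zł
  729,000 zł × 20% = 145,800 zł

145,800 zł > 98,550 zł, so the tentative minimum tax is the binding amount.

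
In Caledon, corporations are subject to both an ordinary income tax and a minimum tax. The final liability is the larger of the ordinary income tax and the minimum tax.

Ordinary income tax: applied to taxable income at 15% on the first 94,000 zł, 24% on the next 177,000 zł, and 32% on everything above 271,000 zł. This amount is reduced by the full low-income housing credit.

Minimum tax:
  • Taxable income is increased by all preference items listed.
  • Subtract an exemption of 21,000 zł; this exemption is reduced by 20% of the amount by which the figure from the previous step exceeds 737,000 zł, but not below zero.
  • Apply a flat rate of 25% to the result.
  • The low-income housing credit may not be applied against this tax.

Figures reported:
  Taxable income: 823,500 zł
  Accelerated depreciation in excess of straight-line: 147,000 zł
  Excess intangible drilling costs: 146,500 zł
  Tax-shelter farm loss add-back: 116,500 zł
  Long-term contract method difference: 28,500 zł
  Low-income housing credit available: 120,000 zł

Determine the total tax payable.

315,500 zł

Ordinary income tax:
  94,000 zł × 15% = 14,100 zł
  177,000 zł × 24% = 42,480 zł
  552,500 zł × 32% = 176,800 zł
  → 233,380 zł
  Less low-income housing credit 120,000 zł → 113,380 zł

Minimum tax:
  Adjusted income: 823,500 zł + 147,000 zł + 146,500 zł + 116,500 zł + 28,500 zł = 1,262,000 zł
  Exemption: 20% × (1,262,000 zł − 737,000 zł) = 105,000 zł ≥ 21,000 zł, so the exemption is fully phased out
  Base: 1,262,000 zł − 0 zł = 1,262,000 zł
  1,262,000 zł × 25% = 315,500 zł

315,500 zł > 113,380 zł, so the minimum tax is the binding amount.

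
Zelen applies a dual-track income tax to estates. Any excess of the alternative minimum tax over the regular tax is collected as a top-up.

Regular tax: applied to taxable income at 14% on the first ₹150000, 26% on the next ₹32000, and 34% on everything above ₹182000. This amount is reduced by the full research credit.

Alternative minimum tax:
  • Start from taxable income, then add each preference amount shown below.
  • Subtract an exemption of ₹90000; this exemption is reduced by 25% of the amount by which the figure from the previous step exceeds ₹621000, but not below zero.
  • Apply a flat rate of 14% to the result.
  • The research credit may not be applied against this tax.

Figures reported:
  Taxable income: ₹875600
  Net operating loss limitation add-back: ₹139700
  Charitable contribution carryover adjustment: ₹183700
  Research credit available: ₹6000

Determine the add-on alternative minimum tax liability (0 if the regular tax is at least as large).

Regular tax:
  ₹150000 × 14% = ₹21000
  ₹32000 × 26% = ₹8320
  ₹693600 × 34% = ₹235824
  → ₹265144
  Less research credit ₹6000 → ₹259144

Alternative minimum tax:
  Adjusted income: ₹875600 + ₹139700 + ₹183700 = ₹1199000
  Exemption: 25% × (₹1199000 − ₹621000) = ₹144500 ≥ ₹90000, so the exemption is fully phased out
  Base: ₹1199000 − ₹0 = ₹1199000
  ₹1199000 × 14% = ₹167860

₹167860 ≤ ₹259144, so no add-on is due.

₹0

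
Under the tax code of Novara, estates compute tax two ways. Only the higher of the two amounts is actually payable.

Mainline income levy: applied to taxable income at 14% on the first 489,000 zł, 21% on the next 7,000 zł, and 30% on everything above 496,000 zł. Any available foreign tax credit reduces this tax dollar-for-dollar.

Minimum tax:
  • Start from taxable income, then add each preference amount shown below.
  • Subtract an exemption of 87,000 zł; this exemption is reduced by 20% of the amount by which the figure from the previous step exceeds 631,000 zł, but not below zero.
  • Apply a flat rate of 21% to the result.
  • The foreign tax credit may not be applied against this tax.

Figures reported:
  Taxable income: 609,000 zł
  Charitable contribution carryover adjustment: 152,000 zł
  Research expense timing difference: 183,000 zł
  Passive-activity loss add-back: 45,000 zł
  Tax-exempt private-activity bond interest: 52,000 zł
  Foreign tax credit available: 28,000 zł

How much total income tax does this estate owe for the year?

Mainline income levy:
  489,000 zł × 14% = 68,460 zł
  7,000 zł × 21% = 1,470 zł
  113,000 zł × 30% = 33,900 zł
  → 103,830 zł
  Less foreign tax credit 28,000 zł → 75,830 zł

Minimum tax:
  Adjusted income: 609,000 zł + 152,000 zł + 183,000 zł + 45,000 zł + 52,000 zł = 1,041,000 zł
  Exemption: 87,000 zł − 20% × (1,041,000 zł − 631,000 zł) = 87,000 zł − 82,000 zł = 5,000 zł
  Base: 1,041,000 zł − 5,000 zł = 1,036,000 zł
  1,036,000 zł × 21% = 217,560 zł

217,560 zł > 75,830 zł, so the minimum tax is the binding amount.

217,560 zł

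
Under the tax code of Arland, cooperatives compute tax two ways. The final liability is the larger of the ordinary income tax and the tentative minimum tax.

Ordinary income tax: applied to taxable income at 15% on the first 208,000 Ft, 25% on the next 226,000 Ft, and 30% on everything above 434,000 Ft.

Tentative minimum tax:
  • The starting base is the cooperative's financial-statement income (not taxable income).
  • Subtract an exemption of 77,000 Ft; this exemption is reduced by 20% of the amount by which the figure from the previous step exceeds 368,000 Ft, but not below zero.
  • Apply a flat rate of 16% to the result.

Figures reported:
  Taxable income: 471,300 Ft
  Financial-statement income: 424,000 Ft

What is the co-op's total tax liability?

Ordinary income tax:
  208,000 Ft × 15% = 31,200 Ft
  226,000 Ft × 25% = 56,500 Ft
  37,300 Ft × 30% = 11,190 Ft
  → 98,890 Ft

Tentative minimum tax:
  Base (financial-statement income): 424,000 Ft
  Exemption: 77,000 Ft − 20% × (424,000 Ft − 368,000 Ft) = 77,000 Ft − 11,200 Ft = 65,800 Ft
  Base: 424,000 Ft − 65,800 Ft = 358,200 Ft
  358,200 Ft × 16% = 57,312 Ft

98,890 Ft > 57,312 Ft, so the ordinary income tax governs.

98,890 Ft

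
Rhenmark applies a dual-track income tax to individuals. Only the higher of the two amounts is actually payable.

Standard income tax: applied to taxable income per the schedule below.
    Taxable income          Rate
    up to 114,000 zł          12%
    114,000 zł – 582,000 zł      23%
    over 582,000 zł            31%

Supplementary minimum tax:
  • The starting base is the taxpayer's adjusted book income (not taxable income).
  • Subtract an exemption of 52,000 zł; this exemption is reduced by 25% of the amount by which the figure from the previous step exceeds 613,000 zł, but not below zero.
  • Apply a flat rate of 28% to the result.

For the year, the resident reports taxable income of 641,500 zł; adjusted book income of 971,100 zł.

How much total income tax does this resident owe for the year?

Supplementary minimum tax:
  Base (adjusted book income): 971,100 zł
  Exemption: 25% × (971,100 zł − 613,000 zł) = 89,525 zł ≥ 52,000 zł, so the exemption is fully phased out
  Base: 971,100 zł − 0 zł = 971,100 zł
  971,100 zł × 28% = 271,908 zł

Standard income tax:
  114,000 zł × 12% = 13,680 zł
  468,000 zł × 23% = 107,640 zł
  59,500 zł × 31% = 18,445 zł
  → 139,765 zł

271,908 zł > 139,765 zł, so the supplementary minimum tax is the binding amount.

271,908 zł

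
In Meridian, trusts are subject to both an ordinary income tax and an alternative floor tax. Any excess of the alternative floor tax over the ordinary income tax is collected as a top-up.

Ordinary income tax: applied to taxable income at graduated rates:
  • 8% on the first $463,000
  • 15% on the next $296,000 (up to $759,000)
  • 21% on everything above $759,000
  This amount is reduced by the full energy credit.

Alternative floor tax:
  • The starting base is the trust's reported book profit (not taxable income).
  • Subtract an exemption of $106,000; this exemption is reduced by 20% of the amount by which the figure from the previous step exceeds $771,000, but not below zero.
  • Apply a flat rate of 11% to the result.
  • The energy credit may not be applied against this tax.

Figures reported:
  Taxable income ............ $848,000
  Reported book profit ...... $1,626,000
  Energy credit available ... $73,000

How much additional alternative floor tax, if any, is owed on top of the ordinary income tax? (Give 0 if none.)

Ordinary income tax:
  $463,000 × 8% = $37,040
  $296,000 × 15% = $44,400
  $89,000 × 21% = $18,690
  → $100,130
  Less energy credit $73,000 → $27,130

Alternative floor tax:
  Base (reported book profit): $1,626,000
  Exemption: 20% × ($1,626,000 − $771,000) = $171,000 ≥ $106,000, so the exemption is fully phased out
  Base: $1,626,000 − $0 = $1,626,000
  $1,626,000 × 11% = $178,860

Excess of alternative floor tax over ordinary income tax: $178,860 − $27,130 = $151,730.

$151,730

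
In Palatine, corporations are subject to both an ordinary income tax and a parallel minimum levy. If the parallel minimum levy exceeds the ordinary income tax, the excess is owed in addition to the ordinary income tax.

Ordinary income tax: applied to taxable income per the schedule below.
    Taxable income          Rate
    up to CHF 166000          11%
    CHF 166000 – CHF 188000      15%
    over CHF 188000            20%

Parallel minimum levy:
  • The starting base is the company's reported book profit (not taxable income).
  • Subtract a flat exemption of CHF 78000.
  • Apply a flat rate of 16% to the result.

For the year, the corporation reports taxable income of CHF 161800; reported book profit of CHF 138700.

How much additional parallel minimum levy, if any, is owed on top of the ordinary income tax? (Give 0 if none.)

CHF 0

Parallel minimum levy:
  Base (reported book profit): CHF 138700
  Less exemption CHF 78000 → base CHF 60700
  CHF 60700 × 16% = CHF 9712

Ordinary income tax:
  CHF 161800 × 11% = CHF 17798

CHF 9712 ≤ CHF 17798, so no add-on is due.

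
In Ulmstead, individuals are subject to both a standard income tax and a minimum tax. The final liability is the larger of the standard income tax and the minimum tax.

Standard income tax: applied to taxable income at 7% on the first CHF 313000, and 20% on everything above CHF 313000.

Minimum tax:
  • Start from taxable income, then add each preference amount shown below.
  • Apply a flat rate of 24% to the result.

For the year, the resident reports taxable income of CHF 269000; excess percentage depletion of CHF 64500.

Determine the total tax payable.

CHF 80040

Standard income tax:
  CHF 269000 × 7% = CHF 18830

Minimum tax:
  Adjusted income: CHF 269000 + CHF 64500 = CHF 333500
  CHF 333500 × 24% = CHF 80040

CHF 80040 > CHF 18830, so the minimum tax is the binding amount.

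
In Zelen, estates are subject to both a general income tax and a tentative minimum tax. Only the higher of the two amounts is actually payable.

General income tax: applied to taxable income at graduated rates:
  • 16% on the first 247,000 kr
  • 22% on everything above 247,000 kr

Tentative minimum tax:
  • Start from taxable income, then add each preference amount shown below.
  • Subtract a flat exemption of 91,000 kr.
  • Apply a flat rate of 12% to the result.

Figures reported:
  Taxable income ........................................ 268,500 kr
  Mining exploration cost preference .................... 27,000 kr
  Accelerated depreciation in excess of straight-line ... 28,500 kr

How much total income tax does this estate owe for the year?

44,250 kr

Tentative minimum tax:
  Adjusted income: 268,500 kr + 27,000 kr + 28,500 kr = 324,000 kr
  Less exemption 91,000 kr → base 233,000 kr
  233,000 kr × 12% = 27,960 kr

General income tax:
  247,000 kr × 16% = 39,520 kr
  21,500 kr × 22% = 4,730 kr
  → 44,250 kr

44,250 kr > 27,960 kr, so the general income tax governs.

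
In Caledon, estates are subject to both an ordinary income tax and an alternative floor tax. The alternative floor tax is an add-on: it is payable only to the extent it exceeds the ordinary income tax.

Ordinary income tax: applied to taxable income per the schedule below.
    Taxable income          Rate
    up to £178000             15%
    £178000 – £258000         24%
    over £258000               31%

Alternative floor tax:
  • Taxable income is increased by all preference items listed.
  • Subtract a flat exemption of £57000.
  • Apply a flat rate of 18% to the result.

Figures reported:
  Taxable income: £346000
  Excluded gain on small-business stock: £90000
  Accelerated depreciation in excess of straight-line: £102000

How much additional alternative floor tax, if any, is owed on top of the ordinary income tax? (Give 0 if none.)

Alternative floor tax:
  Adjusted income: £346000 + £90000 + £102000 = £538000
  Less exemption £57000 → base £481000
  £481000 × 18% = £86580

Ordinary income tax:
  £178000 × 15% = £26700
  £80000 × 24% = £19200
  £88000 × 31% = £27280
  → £73180

Excess of alternative floor tax over ordinary income tax: £86580 − £73180 = £13400.

£13400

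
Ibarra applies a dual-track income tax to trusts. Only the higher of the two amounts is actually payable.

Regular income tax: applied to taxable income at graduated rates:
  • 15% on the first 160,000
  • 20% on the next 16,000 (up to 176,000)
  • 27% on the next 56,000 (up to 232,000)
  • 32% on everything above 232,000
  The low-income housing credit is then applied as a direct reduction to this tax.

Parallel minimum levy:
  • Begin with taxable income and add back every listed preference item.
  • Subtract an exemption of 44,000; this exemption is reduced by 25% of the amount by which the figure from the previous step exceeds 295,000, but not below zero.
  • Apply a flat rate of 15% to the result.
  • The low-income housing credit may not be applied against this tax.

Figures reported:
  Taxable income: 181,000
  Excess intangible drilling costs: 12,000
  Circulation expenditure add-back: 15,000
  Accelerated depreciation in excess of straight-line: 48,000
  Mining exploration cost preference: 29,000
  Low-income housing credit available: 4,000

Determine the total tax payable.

Parallel minimum levy:
  Adjusted income: 181,000 + 12,000 + 15,000 + 48,000 + 29,000 = 285,000
  Exemption: 285,000 ≤ 295,000, so full 44,000 applies
  Base: 285,000 − 44,000 = 241,000
  241,000 × 15% = 36,150

Regular income tax:
  160,000 × 15% = 24,000
  16,000 × 20% = 3,200
  5,000 × 27% = 1,350
  → 28,550
  Less low-income housing credit 4,000 → 24,550

36,150 > 24,550, so the parallel minimum levy is the binding amount.

36,150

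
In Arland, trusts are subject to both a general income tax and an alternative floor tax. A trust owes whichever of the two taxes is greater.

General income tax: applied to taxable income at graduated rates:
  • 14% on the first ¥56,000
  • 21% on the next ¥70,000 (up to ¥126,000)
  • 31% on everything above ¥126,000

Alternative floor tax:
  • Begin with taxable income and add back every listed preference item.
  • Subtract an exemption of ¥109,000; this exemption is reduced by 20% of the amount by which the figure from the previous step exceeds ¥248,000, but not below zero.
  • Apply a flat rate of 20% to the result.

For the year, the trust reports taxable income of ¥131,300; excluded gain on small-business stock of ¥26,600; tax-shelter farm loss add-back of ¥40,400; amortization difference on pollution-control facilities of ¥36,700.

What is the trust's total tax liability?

General income tax:
  ¥56,000 × 14% = ¥7,840
  ¥70,000 × 21% = ¥14,700
  ¥5,300 × 31% = ¥1,643
  → ¥24,183

Alternative floor tax:
  Adjusted income: ¥131,300 + ¥26,600 + ¥40,400 + ¥36,700 = ¥235,000
  Exemption: ¥235,000 ≤ ¥248,000, so full ¥109,000 applies
  Base: ¥235,000 − ¥109,000 = ¥126,000
  ¥126,000 × 20% = ¥25,200

¥25,200 > ¥24,183, so the alternative floor tax is the binding amount.

¥25,200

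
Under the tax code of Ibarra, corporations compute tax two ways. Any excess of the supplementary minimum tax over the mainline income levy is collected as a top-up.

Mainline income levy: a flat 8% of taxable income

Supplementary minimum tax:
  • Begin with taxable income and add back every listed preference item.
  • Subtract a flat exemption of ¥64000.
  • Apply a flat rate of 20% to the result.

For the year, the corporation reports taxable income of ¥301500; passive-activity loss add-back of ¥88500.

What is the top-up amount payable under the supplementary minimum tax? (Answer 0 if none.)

Mainline income levy:
  ¥301500 × 8% = ¥24120

Supplementary minimum tax:
  Adjusted income: ¥301500 + ¥88500 = ¥390000
  Less exemption ¥64000 → base ¥326000
  ¥326000 × 20% = ¥65200

Excess of supplementary minimum tax over mainline income levy: ¥65200 − ¥24120 = ¥41080.

¥41080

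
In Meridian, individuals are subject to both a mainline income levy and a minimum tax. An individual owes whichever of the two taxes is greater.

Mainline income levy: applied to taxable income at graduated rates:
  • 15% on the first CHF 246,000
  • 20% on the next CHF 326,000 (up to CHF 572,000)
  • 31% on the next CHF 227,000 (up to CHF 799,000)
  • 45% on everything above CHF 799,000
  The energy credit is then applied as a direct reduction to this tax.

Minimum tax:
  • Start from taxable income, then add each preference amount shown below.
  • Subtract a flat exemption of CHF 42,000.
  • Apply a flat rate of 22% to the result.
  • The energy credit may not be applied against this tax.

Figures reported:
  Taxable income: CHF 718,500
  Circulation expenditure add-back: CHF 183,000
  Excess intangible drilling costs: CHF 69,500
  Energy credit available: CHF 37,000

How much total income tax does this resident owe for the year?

Minimum tax:
  Adjusted income: CHF 718,500 + CHF 183,000 + CHF 69,500 = CHF 971,000
  Less exemption CHF 42,000 → base CHF 929,000
  CHF 929,000 × 22% = CHF 204,380

Mainline income levy:
  CHF 246,000 × 15% = CHF 36,900
  CHF 326,000 × 20% = CHF 65,200
  CHF 146,500 × 31% = CHF 45,415
  → CHF 147,515
  Less energy credit CHF 37,000 → CHF 110,515

CHF 204,380 > CHF 110,515, so the minimum tax is the binding amount.

CHF 204,380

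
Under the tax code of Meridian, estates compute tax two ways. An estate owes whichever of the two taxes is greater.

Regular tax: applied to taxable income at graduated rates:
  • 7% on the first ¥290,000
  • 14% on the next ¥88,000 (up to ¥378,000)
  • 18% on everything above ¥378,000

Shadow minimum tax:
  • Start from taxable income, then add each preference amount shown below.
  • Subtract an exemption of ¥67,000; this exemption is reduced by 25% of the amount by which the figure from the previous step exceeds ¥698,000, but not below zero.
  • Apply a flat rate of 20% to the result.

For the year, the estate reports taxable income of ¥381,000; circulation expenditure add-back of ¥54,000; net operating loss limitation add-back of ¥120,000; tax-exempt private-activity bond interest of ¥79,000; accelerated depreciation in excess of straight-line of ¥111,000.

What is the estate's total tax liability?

¥137,950

Shadow minimum tax:
  Adjusted income: ¥381,000 + ¥54,000 + ¥120,000 + ¥79,000 + ¥111,000 = ¥745,000
  Exemption: ¥67,000 − 25% × (¥745,000 − ¥698,000) = ¥67,000 − ¥11,750 = ¥55,250
  Base: ¥745,000 − ¥55,250 = ¥689,750
  ¥689,750 × 20% = ¥137,950

Regular tax:
  ¥290,000 × 7% = ¥20,300
  ¥88,000 × 14% = ¥12,320
  ¥3,000 × 18% = ¥540
  → ¥33,160

¥137,950 > ¥33,160, so the shadow minimum tax is the binding amount.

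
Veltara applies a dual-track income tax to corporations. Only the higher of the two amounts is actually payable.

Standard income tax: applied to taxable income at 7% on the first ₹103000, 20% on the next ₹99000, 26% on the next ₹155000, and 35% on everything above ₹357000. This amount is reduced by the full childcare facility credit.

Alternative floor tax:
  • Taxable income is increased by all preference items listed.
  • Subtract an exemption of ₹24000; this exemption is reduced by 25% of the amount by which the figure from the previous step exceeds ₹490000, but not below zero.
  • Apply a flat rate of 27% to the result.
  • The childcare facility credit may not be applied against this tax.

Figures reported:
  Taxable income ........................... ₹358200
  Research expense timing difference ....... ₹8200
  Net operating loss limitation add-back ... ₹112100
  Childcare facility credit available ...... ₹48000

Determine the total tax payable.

Standard income tax:
  ₹103000 × 7% = ₹7210
  ₹99000 × 20% = ₹19800
  ₹155000 × 26% = ₹40300
  ₹1200 × 35% = ₹420
  → ₹67730
  Less childcare facility credit ₹48000 → ₹19730

Alternative floor tax:
  Adjusted income: ₹358200 + ₹8200 + ₹112100 = ₹478500
  Exemption: ₹478500 ≤ ₹490000, so full ₹24000 applies
  Base: ₹478500 − ₹24000 = ₹454500
  ₹454500 × 27% = ₹122715

₹122715 > ₹19730, so the alternative floor tax is the binding amount.

₹122715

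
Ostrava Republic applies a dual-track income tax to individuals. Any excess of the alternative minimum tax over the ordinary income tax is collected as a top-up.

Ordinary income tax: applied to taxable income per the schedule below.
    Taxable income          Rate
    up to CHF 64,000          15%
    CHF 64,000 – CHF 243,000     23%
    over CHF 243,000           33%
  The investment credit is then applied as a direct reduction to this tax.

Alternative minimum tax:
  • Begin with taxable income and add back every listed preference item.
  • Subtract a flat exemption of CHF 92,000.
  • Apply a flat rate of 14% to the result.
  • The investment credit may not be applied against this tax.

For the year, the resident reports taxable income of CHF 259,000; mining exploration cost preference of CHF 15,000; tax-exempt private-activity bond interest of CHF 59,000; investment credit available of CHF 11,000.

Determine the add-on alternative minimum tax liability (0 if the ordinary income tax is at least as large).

CHF 0

Ordinary income tax:
  CHF 64,000 × 15% = CHF 9,600
  CHF 179,000 × 23% = CHF 41,170
  CHF 16,000 × 33% = CHF 5,280
  → CHF 56,050
  Less investment credit CHF 11,000 → CHF 45,050

Alternative minimum tax:
  Adjusted income: CHF 259,000 + CHF 15,000 + CHF 59,000 = CHF 333,000
  Less exemption CHF 92,000 → base CHF 241,000
  CHF 241,000 × 14% = CHF 33,740

CHF 33,740 ≤ CHF 45,050, so no add-on is due.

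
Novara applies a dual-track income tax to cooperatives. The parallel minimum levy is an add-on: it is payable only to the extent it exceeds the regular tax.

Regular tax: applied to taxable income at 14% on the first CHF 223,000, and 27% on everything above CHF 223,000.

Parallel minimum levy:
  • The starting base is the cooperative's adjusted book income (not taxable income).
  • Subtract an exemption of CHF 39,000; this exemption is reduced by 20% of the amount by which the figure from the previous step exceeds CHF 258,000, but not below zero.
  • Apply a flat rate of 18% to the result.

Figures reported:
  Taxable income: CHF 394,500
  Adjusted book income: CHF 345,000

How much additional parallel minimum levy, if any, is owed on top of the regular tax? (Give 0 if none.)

Parallel minimum levy:
  Base (adjusted book income): CHF 345,000
  Exemption: CHF 39,000 − 20% × (CHF 345,000 − CHF 258,000) = CHF 39,000 − CHF 17,400 = CHF 21,600
  Base: CHF 345,000 − CHF 21,600 = CHF 323,400
  CHF 323,400 × 18% = CHF 58,212

Regular tax:
  CHF 223,000 × 14% = CHF 31,220
  CHF 171,500 × 27% = CHF 46,305
  → CHF 77,525

CHF 58,212 ≤ CHF 77,525, so no add-on is due.

CHF 0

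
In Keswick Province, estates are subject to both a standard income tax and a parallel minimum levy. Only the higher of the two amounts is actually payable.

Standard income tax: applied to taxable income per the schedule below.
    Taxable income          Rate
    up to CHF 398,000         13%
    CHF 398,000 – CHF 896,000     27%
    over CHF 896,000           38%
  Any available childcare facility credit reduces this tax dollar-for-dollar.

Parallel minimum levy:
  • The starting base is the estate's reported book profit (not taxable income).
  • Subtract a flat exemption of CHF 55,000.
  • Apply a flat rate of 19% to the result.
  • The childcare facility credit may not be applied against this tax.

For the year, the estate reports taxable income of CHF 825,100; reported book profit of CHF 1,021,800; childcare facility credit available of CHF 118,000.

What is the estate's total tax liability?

CHF 183,692

Standard income tax:
  CHF 398,000 × 13% = CHF 51,740
  CHF 427,100 × 27% = CHF 115,317
  → CHF 167,057
  Less childcare facility credit CHF 118,000 → CHF 49,057

Parallel minimum levy:
  Base (reported book profit): CHF 1,021,800
  Less exemption CHF 55,000 → base CHF 966,800
  CHF 966,800 × 19% = CHF 183,692

CHF 183,692 > CHF 49,057, so the parallel minimum levy is the binding amount.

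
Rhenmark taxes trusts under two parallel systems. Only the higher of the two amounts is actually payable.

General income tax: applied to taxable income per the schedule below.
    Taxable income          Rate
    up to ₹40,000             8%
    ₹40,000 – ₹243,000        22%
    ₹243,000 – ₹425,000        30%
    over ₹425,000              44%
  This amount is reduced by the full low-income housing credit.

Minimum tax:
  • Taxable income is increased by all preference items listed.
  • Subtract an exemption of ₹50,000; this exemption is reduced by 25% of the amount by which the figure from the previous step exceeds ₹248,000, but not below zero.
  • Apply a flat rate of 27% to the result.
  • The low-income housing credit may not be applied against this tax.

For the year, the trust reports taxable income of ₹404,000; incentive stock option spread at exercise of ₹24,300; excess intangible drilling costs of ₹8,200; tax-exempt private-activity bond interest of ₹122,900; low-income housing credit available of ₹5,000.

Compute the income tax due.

₹151,038

General income tax:
  ₹40,000 × 8% = ₹3,200
  ₹203,000 × 22% = ₹44,660
  ₹161,000 × 30% = ₹48,300
  → ₹96,160
  Less low-income housing credit ₹5,000 → ₹91,160

Minimum tax:
  Adjusted income: ₹404,000 + ₹24,300 + ₹8,200 + ₹122,900 = ₹559,400
  Exemption: 25% × (₹559,400 − ₹248,000) = ₹77,850 ≥ ₹50,000, so the exemption is fully phased out
  Base: ₹559,400 − ₹0 = ₹559,400
  ₹559,400 × 27% = ₹151,038

₹151,038 > ₹91,160, so the minimum tax is the binding amount.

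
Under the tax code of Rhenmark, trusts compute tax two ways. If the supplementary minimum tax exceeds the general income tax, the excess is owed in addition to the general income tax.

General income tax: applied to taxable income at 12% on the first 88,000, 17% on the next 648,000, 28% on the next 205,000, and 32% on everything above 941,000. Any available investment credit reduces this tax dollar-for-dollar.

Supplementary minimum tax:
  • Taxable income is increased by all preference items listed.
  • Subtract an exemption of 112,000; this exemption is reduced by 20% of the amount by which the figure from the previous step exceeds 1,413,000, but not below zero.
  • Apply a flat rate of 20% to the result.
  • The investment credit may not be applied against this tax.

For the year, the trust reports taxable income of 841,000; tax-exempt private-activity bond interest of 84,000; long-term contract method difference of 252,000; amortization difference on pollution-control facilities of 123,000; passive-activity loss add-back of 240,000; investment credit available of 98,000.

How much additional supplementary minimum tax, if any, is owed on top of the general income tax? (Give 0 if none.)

General income tax:
  88,000 × 12% = 10,560
  648,000 × 17% = 110,160
  105,000 × 28% = 29,400
  → 150,120
  Less investment credit 98,000 → 52,120

Supplementary minimum tax:
  Adjusted income: 841,000 + 84,000 + 252,000 + 123,000 + 240,000 = 1,540,000
  Exemption: 112,000 − 20% × (1,540,000 − 1,413,000) = 112,000 − 25,400 = 86,600
  Base: 1,540,000 − 86,600 = 1,453,400
  1,453,400 × 20% = 290,680

Excess of supplementary minimum tax over general income tax: 290,680 − 52,120 = 238,560.

238,560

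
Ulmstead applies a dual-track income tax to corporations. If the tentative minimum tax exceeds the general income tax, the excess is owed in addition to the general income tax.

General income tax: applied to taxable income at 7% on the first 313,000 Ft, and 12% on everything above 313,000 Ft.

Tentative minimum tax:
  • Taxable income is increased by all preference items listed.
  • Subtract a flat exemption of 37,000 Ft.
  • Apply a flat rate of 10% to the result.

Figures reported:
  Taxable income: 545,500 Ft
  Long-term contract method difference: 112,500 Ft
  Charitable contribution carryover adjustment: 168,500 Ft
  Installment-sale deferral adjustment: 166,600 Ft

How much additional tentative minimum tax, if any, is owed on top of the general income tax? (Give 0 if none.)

45,800 Ft

General income tax:
  313,000 Ft × 7% = 21,910 Ft
  232,500 Ft × 12% = 27,900 Ft
  → 49,810 Ft

Tentative minimum tax:
  Adjusted income: 545,500 Ft + 112,500 Ft + 168,500 Ft + 166,600 Ft = 993,100 Ft
  Less exemption 37,000 Ft → base 956,100 Ft
  956,100 Ft × 10% = 95,610 Ft

Excess of tentative minimum tax over general income tax: 95,610 Ft − 49,810 Ft = 45,800 Ft.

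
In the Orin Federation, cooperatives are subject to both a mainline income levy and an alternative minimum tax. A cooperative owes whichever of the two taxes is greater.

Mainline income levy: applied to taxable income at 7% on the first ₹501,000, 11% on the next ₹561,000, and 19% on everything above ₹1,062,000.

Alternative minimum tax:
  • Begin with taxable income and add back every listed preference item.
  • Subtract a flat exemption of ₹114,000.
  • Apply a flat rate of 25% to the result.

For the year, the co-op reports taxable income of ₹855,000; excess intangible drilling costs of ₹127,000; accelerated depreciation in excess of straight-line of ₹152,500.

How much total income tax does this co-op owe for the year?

₹255,125

Mainline income levy:
  ₹501,000 × 7% = ₹35,070
  ₹354,000 × 11% = ₹38,940
  → ₹74,010

Alternative minimum tax:
  Adjusted income: ₹855,000 + ₹127,000 + ₹152,500 = ₹1,134,500
  Less exemption ₹114,000 → base ₹1,020,500
  ₹1,020,500 × 25% = ₹255,125

₹255,125 > ₹74,010, so the alternative minimum tax is the binding amount.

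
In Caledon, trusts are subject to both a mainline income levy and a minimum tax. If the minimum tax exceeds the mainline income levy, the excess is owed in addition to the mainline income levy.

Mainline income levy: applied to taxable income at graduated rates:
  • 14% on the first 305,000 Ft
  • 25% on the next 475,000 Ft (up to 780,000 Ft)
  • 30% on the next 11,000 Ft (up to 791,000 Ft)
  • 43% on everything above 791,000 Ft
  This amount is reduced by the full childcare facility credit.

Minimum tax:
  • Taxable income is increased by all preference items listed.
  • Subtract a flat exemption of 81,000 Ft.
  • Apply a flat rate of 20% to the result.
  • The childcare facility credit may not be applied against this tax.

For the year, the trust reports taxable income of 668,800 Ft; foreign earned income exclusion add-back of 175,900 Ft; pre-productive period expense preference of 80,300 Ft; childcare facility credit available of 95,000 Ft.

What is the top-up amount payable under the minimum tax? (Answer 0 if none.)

130,150 Ft

Mainline income levy:
  305,000 Ft × 14% = 42,700 Ft
  363,800 Ft × 25% = 90,950 Ft
  → 133,650 Ft
  Less childcare facility credit 95,000 Ft → 38,650 Ft

Minimum tax:
  Adjusted income: 668,800 Ft + 175,900 Ft + 80,300 Ft = 925,000 Ft
  Less exemption 81,000 Ft → base 844,000 Ft
  844,000 Ft × 20% = 168,800 Ft

Excess of minimum tax over mainline income levy: 168,800 Ft − 38,650 Ft = 130,150 Ft.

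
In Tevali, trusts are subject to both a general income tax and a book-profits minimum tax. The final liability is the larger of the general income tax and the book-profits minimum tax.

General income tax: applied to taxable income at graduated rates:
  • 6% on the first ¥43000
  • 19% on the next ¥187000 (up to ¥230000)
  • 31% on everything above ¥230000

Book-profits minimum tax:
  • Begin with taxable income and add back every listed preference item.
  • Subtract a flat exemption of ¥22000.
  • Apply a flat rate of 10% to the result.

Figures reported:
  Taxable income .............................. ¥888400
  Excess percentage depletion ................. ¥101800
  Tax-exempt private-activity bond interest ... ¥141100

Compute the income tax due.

¥242214

General income tax:
  ¥43000 × 6% = ¥2580
  ¥187000 × 19% = ¥35530
  ¥658400 × 31% = ¥204104
  → ¥242214

Book-profits minimum tax:
  Adjusted income: ¥888400 + ¥101800 + ¥141100 = ¥1131300
  Less exemption ¥22000 → base ¥1109300
  ¥1109300 × 10% = ¥110930

¥242214 > ¥110930, so the general income tax governs.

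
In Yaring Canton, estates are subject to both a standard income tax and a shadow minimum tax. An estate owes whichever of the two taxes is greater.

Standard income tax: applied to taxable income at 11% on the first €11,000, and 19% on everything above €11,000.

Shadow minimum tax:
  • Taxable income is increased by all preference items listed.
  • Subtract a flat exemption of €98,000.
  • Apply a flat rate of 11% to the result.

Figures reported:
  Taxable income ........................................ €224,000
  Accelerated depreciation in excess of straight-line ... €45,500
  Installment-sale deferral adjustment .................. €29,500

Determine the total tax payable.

€41,680

Standard income tax:
  €11,000 × 11% = €1,210
  €213,000 × 19% = €40,470
  → €41,680

Shadow minimum tax:
  Adjusted income: €224,000 + €45,500 + €29,500 = €299,000
  Less exemption €98,000 → base €201,000
  €201,000 × 11% = €22,110

€41,680 > €22,110, so the standard income tax governs.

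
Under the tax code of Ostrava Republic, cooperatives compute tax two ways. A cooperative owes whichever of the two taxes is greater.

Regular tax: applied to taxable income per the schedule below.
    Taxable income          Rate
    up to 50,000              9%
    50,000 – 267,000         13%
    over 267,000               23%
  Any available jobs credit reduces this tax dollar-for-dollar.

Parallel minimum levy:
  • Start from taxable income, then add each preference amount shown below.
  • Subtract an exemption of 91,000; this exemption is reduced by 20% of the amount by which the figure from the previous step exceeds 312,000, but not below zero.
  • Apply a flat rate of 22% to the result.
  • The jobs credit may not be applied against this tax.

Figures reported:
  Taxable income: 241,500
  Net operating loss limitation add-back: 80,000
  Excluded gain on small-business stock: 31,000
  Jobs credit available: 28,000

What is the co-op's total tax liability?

59,312

Regular tax:
  50,000 × 9% = 4,500
  191,500 × 13% = 24,895
  → 29,395
  Less jobs credit 28,000 → 1,395

Parallel minimum levy:
  Adjusted income: 241,500 + 80,000 + 31,000 = 352,500
  Exemption: 91,000 − 20% × (352,500 − 312,000) = 91,000 − 8,100 = 82,900
  Base: 352,500 − 82,900 = 269,600
  269,600 × 22% = 59,312

59,312 > 1,395, so the parallel minimum levy is the binding amount.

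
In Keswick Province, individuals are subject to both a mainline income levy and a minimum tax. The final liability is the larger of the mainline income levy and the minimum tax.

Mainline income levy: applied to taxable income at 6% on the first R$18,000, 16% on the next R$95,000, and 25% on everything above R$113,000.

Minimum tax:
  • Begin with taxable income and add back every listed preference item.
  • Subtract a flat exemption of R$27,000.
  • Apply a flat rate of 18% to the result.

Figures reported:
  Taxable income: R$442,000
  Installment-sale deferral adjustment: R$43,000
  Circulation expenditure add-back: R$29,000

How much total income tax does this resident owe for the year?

Minimum tax:
  Adjusted income: R$442,000 + R$43,000 + R$29,000 = R$514,000
  Less exemption R$27,000 → base R$487,000
  R$487,000 × 18% = R$87,660

Mainline income levy:
  R$18,000 × 6% = R$1,080
  R$95,000 × 16% = R$15,200
  R$329,000 × 25% = R$82,250
  → R$98,530

R$98,530 > R$87,660, so the mainline income levy governs.

R$98,530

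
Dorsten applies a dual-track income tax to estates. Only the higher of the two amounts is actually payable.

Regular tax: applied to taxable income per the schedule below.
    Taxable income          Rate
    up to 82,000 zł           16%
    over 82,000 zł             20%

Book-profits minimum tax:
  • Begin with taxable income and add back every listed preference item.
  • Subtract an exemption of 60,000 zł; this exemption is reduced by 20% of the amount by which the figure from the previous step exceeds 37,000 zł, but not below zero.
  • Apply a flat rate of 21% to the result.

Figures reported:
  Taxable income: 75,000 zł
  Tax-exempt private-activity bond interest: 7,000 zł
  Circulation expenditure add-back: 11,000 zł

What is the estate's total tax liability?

12,000 zł

Book-profits minimum tax:
  Adjusted income: 75,000 zł + 7,000 zł + 11,000 zł = 93,000 zł
  Exemption: 60,000 zł − 20% × (93,000 zł − 37,000 zł) = 60,000 zł − 11,200 zł = 48,800 zł
  Base: 93,000 zł − 48,800 zł = 44,200 zł
  44,200 zł × 21% = 9,282 zł

Regular tax:
  75,000 zł × 16% = 12,000 zł

12,000 zł > 9,282 zł, so the regular tax governs.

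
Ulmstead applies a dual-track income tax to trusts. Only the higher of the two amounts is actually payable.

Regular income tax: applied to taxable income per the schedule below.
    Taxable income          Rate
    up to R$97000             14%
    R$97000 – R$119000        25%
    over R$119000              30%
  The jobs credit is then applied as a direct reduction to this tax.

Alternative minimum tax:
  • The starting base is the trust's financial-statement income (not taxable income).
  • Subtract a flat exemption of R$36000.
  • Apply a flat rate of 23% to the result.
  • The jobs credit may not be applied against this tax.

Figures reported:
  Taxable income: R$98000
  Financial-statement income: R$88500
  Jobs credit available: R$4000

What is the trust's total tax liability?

Regular income tax:
  R$97000 × 14% = R$13580
  R$1000 × 25% = R$250
  → R$13830
  Less jobs credit R$4000 → R$9830

Alternative minimum tax:
  Base (financial-statement income): R$88500
  Less exemption R$36000 → base R$52500
  R$52500 × 23% = R$12075

R$12075 > R$9830, so the alternative minimum tax is the binding amount.

R$12075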